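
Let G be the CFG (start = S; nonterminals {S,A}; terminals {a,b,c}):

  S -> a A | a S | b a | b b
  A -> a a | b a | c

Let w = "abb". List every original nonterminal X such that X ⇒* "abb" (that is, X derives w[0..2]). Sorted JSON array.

Convert to CNF:
  S -> T0 A | T0 S | T1 T0 | T1 T1
  A -> T0 T0 | T1 T0 | c
  T0 -> a
  T1 -> b

CYK fill, restricted to cells inside w[0..2]:
  T[0,0] 'a' = {T0}  orig:{}
  T[1,1] 'b' = {T1}  orig:{}
  T[2,2] 'b' = {T1}  orig:{}
  T[0,1] 'ab' = ∅
  T[1,2] 'bb' = {S}
  T[0,2] 'abb' = {S}

Original NTs in T[0,2] deriving "abb": ["S"]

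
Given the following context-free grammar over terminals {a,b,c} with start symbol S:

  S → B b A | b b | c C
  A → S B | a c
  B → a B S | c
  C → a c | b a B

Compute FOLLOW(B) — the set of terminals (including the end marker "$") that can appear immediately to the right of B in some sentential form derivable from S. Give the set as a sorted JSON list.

FIRST sets, iterate to fixpoint:
iter 1:
  A via A→a c: +{a}
  B via B→a B S: +{a}
  B via B→c: +{c}
  C via C→a c: +{a}
  C via C→b a B: +{b}
  S via S→B b A: +{a,c}
  S via S→b b: +{b}
  S: {a,b,c}  A: {a}  B: {a,c}  C: {a,b}
iter 2:
  A via A→S B: +{b,c}
  S: {a,b,c}  A: {a,b,c}  B: {a,c}  C: {a,b}
iter 3: done
  S: {a,b,c}  A: {a,b,c}  B: {a,c}  C: {a,b}

FOLLOW iteration:
seed FOLLOW(S) with $
iter 1:
  A→S B: FOLLOW(S) ⊇ FIRST(B) = {a,c}; new: +{a,c}
  B→a B S: FOLLOW(B) ⊇ FIRST(S) = {a,b,c}; new: +{a,b,c}
  B→a B S: FOLLOW(S) ⊇ FOLLOW(B) ⊇ {a,b,c}; new: +{b}
  S→B b A: FOLLOW(A) ⊇ FOLLOW(S) ⊇ {$,a,b,c}; new: +{$,a,b,c}
  S→c C: FOLLOW(C) ⊇ FOLLOW(S) ⊇ {$,a,b,c}; new: +{$,a,b,c}
  FOLLOW[S]={$,a,b,c}  FOLLOW[A]={$,a,b,c}  FOLLOW[B]={a,b,c}  FOLLOW[C]={$,a,b,c}
iter 2:
  A→S B: FOLLOW(B) ⊇ FOLLOW(A) ⊇ {$,a,b,c}; new: +{$}
  FOLLOW[S]={$,a,b,c}  FOLLOW[A]={$,a,b,c}  FOLLOW[B]={$,a,b,c}  FOLLOW[C]={$,a,b,c}
iter 3: (no change)
  FOLLOW[S]={$,a,b,c}  FOLLOW[A]={$,a,b,c}  FOLLOW[B]={$,a,b,c}  FOLLOW[C]={$,a,b,c}

FOLLOW(B) = ["$", "a", "b", "c"]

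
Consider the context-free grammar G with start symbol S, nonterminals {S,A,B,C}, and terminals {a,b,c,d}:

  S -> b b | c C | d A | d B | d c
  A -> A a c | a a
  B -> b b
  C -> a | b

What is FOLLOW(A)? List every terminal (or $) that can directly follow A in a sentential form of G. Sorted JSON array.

FIRST iteration:
iter 1:
  A via A→a a: +{a}
  B via B→b b: +{b}
  C via C→a: +{a}
  C via C→b: +{b}
  S via S→b b: +{b}
  S via S→c C: +{c}
  S via S→d A: +{d}
  FIRST(S)={b,c,d}  FIRST(A)={a}  FIRST(B)={b}  FIRST(C)={a,b}
iter 2: — fixpoint
  FIRST(S)={b,c,d}  FIRST(A)={a}  FIRST(B)={b}  FIRST(C)={a,b}

FOLLOW sets:
seed FOLLOW(S) with $
iter 1:
  A→A a c: FOLLOW(A) ⊇ FIRST(a) = {a}; new: +{a}
  S→c C: FOLLOW(C) ⊇ FOLLOW(S) ⊇ {$}; new: +{$}
  S→d A: FOLLOW(A) ⊇ FOLLOW(S) ⊇ {$}; new: +{$}
  S→d B: FOLLOW(B) ⊇ FOLLOW(S) ⊇ {$}; new: +{$}
  FOLLOW(S)={$}  FOLLOW(A)={$,a}  FOLLOW(B)={$}  FOLLOW(C)={$}
iter 2: done
  FOLLOW(S)={$}  FOLLOW(A)={$,a}  FOLLOW(B)={$}  FOLLOW(C)={$}

FOLLOW(A) = ["$", "a"]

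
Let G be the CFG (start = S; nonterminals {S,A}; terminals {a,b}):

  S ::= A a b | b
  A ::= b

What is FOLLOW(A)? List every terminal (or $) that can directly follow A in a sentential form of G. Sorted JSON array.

FIRST sets, iterate to fixpoint:
[1]
  A via A→b: +{b}
  S via S→A a b: +{b}
  S: {b}  A: {b}
[2] — fixpoint
  S: {b}  A: {b}

FOLLOW iteration:
initialize: $ ∈ FOLLOW(S)
pass 1:
  S→A a b: FOLLOW(A) ⊇ FIRST(a) = {a}; new: +{a}
  S: {$}  A: {a}
pass 2: (stable)
  S: {$}  A: {a}

FOLLOW(A) = ["a"]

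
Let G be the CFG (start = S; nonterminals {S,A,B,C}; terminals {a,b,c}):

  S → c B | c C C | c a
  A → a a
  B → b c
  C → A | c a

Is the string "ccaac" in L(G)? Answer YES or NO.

CNF form of G:
  S -> T2 B | T2 T0 | T2 X3
  A -> T0 T0
  B -> T1 T2
  C -> T0 T0 | T2 T0
  T0 -> a
  T1 -> b
  T2 -> c
  X3 -> C C

Fill CYK table bottom-up:
  T[0,0] 'c' = {T2}  orig:{}
  T[1,1] 'c' = {T2}  orig:{}
  T[2,2] 'a' = {T0}  orig:{}
  T[3,3] 'a' = {T0}  orig:{}
  T[4,4] 'c' = {T2}  orig:{}
  T[0,1] 'cc' = ∅
  T[1,2] 'ca' = {C,S}
  T[2,3] 'aa' = {A,C}
  T[3,4] 'ac' = ∅
  T[0,2] 'cca' = ∅
  T[1,3] 'caa' = ∅
  T[2,4] 'aac' = ∅
  T[0,3] 'ccaa' = ∅
  T[1,4] 'caac' = ∅
  T[0,4] 'ccaac' = ∅

S ∉ T[0,4] ⇒ NO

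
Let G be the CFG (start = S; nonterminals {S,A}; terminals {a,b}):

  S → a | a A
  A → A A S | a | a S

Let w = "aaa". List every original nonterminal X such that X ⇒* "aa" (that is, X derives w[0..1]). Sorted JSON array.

CNF form of G:
  S -> T0 A | a
  A -> A X1 | T0 S | a
  T0 -> a
  X1 -> A S

CYK table (by increasing span) — only the sub-triangle for w[0..1]:
  [0..0]={A,S,T0}  "a"  orig:{A,S}
  [1..1]={A,S,T0}  "a"  orig:{A,S}
  [0..1]={A,S,X1}  "aa"  orig:{A,S}

Original NTs in T[0,1] deriving "aa": ["A", "S"]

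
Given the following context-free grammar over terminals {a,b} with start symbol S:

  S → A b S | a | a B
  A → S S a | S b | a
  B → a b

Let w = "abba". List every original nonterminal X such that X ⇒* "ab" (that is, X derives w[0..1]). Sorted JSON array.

Convert to CNF:
  S -> A X3 | T0 B | a
  A -> S T1 | S X2 | a
  B -> T0 T1
  T0 -> a
  T1 -> b
  X2 -> S T0
  X3 -> T1 S

CYK table (by increasing span) — only the sub-triangle for w[0..1]:
  cell(0,0) a: {A,S,T0}  orig:{A,S}
  cell(1,1) b: {T1}  orig:{}
  cell(0,1) ab: {A,B}

Original NTs in T[0,1] deriving "ab": ["A", "B"]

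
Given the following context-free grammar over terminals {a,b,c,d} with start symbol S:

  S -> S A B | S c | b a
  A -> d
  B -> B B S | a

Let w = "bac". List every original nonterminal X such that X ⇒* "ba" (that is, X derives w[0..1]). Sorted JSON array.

CNF form of G:
  S -> S T0 | S X4 | T1 T2
  A -> d
  B -> B X3 | a
  T0 -> c
  T1 -> b
  T2 -> a
  X3 -> B S
  X4 -> A B

Fill CYK table bottom-up, restricted to cells inside w[0..1]:
  [0..0]={T1}  "b"  orig:{}
  [1..1]={B,T2}  "a"  orig:{B}
  [0..1]={S}  "ba"

Original NTs in T[0,1] deriving "ba": ["S"]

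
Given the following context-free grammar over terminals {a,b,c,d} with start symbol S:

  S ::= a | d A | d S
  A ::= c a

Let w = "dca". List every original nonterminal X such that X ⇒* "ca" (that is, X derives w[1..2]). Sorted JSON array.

Convert to CNF:
  S -> T2 A | T2 S | a
  A -> T0 T1
  T0 -> c
  T1 -> a
  T2 -> d

Fill CYK table bottom-up — only the sub-triangle for w[1..2]:
  cell(1,1) c: {T0}  orig:{}
  cell(2,2) a: {S,T1}  orig:{S}
  cell(1,2) ca: {A}

Original NTs in T[1,2] deriving "ca": ["A"]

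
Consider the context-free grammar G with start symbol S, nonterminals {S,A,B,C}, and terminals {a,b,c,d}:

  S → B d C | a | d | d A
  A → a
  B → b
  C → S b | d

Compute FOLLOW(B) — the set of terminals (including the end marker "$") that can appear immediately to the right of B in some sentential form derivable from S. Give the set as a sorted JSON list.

Compute FIRST by fixpoint:
iter 1:
  A via A→a: +{a}
  B via B→b: +{b}
  C via C→d: +{d}
  S via S→B d C: +{b}
  S via S→a: +{a}
  S via S→d: +{d}
  FIRST[S]={a,b,d}  FIRST[A]={a}  FIRST[B]={b}  FIRST[C]={d}
iter 2:
  C via C→S b: +{a,b}
  FIRST[S]={a,b,d}  FIRST[A]={a}  FIRST[B]={b}  FIRST[C]={a,b,d}
iter 3: (stable)
  FIRST[S]={a,b,d}  FIRST[A]={a}  FIRST[B]={b}  FIRST[C]={a,b,d}

Compute FOLLOW by fixpoint:
seed FOLLOW(S) with $
[1]
  C→S b: FOLLOW(S) ⊇ FIRST(b) = {b}; new: +{b}
  S→B d C: FOLLOW(B) ⊇ FIRST(d) = {d}; new: +{d}
  S→B d C: FOLLOW(C) ⊇ FOLLOW(S) ⊇ {$,b}; new: +{$,b}
  S→d A: FOLLOW(A) ⊇ FOLLOW(S) ⊇ {$,b}; new: +{$,b}
  FOLLOW(S)={$,b}  FOLLOW(A)={$,b}  FOLLOW(B)={d}  FOLLOW(C)={$,b}
[2] (stable)
  FOLLOW(S)={$,b}  FOLLOW(A)={$,b}  FOLLOW(B)={d}  FOLLOW(C)={$,b}

FOLLOW(B) = ["d"]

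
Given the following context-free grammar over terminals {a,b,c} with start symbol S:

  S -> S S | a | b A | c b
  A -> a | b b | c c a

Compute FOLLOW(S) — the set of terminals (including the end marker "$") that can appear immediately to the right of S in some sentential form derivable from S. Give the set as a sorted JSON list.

FIRST sets, iterate to fixpoint:
iter 1:
  A via A→a: +{a}
  A via A→b b: +{b}
  A via A→c c a: +{c}
  S via S→a: +{a}
  S via S→b A: +{b}
  S via S→c b: +{c}
  FIRST(S)={a,b,c}  FIRST(A)={a,b,c}
iter 2: done
  FIRST(S)={a,b,c}  FIRST(A)={a,b,c}

Compute FOLLOW by fixpoint:
seed FOLLOW(S) with $
pass 1:
  S→S S: FOLLOW(S) ⊇ FIRST(S) = {a,b,c}; new: +{a,b,c}
  S→b A: FOLLOW(A) ⊇ FOLLOW(S) ⊇ {$,a,b,c}; new: +{$,a,b,c}
  S: {$,a,b,c}  A: {$,a,b,c}
pass 2: done
  S: {$,a,b,c}  A: {$,a,b,c}

FOLLOW(S) = ["$", "a", "b", "c"]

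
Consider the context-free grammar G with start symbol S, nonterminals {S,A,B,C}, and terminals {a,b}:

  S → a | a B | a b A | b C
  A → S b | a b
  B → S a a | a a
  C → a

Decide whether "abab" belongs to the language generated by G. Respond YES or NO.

Convert to CNF:
  S -> T0 C | T1 B | T1 X3 | a
  A -> S T0 | T1 T0
  B -> S X2 | T1 T1
  C -> a
  T0 -> b
  T1 -> a
  X2 -> T1 T1
  X3 -> T0 A

CYK fill:
  cell(0,0) a: {C,S,T1}  orig:{C,S}
  cell(1,1) b: {T0}  orig:{}
  cell(2,2) a: {C,S,T1}  orig:{C,S}
  cell(3,3) b: {T0}  orig:{}
  cell(0,1) ab: {A}
  cell(1,2) ba: {S}
  cell(2,3) ab: {A}
  cell(0,2) aba: ∅
  cell(1,3) bab: {A,X3}  orig:{A}
  cell(0,3) abab: {S}

S ∈ T[0,3] ⇒ YES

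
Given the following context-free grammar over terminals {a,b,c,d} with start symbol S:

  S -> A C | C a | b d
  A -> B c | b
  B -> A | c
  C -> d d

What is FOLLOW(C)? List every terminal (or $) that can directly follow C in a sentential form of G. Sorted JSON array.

FIRST iteration:
pass 1:
  A via A→b: +{b}
  B via B→A: +{b}
  B via B→c: +{c}
  C via C→d d: +{d}
  S via S→A C: +{b}
  S via S→C a: +{d}
  S: {b,d}  A: {b}  B: {b,c}  C: {d}
pass 2:
  A via A→B c: +{c}
  S via S→A C: +{c}
  S: {b,c,d}  A: {b,c}  B: {b,c}  C: {d}
pass 3: (stable)
  S: {b,c,d}  A: {b,c}  B: {b,c}  C: {d}

FOLLOW iteration:
initialize: $ ∈ FOLLOW(S)
iter 1:
  A→B c: FOLLOW(B) ⊇ FIRST(c) = {c}; new: +{c}
  B→A: FOLLOW(A) ⊇ FOLLOW(B) ⊇ {c}; new: +{c}
  S→A C: FOLLOW(A) ⊇ FIRST(C) = {d}; new: +{d}
  S→A C: FOLLOW(C) ⊇ FOLLOW(S) ⊇ {$}; new: +{$}
  S→C a: FOLLOW(C) ⊇ FIRST(a) = {a}; new: +{a}
  FOLLOW(S)={$}  FOLLOW(A)={c,d}  FOLLOW(B)={c}  FOLLOW(C)={$,a}
iter 2: — fixpoint
  FOLLOW(S)={$}  FOLLOW(A)={c,d}  FOLLOW(B)={c}  FOLLOW(C)={$,a}

FOLLOW(C) = ["$", "a"]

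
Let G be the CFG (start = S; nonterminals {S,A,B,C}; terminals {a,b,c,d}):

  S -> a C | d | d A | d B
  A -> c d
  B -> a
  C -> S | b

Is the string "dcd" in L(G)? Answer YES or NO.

CNF form of G:
  S -> T1 A | T1 B | T2 C | d
  A -> T0 T1
  B -> a
  C -> T1 A | T1 B | T2 C | b | d
  T0 -> c
  T1 -> d
  T2 -> a

CYK fill:
  T[0,0] 'd' = {C,S,T1}  orig:{C,S}
  T[1,1] 'c' = {T0}  orig:{}
  T[2,2] 'd' = {C,S,T1}  orig:{C,S}
  T[0,1] 'dc' = ∅
  T[1,2] 'cd' = {A}
  T[0,2] 'dcd' = {C,S}

S ∈ T[0,2] ⇒ YES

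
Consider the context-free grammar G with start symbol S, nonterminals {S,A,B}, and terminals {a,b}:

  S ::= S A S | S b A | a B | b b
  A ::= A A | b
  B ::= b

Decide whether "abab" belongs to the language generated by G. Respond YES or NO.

Convert to CNF:
  S -> S X2 | S X3 | T0 T0 | T1 B
  A -> A A | b
  B -> b
  T0 -> b
  T1 -> a
  X2 -> A S
  X3 -> T0 A

CYK fill:
  T[0,0] 'a' = {T1}  orig:{}
  T[1,1] 'b' = {A,B,T0}  orig:{A,B}
  T[2,2] 'a' = {T1}  orig:{}
  T[3,3] 'b' = {A,B,T0}  orig:{A,B}
  T[0,1] 'ab' = {S}
  T[1,2] 'ba' = ∅
  T[2,3] 'ab' = {S}
  T[0,2] 'aba' = ∅
  T[1,3] 'bab' = {X2}  orig:{}
  T[0,3] 'abab' = ∅

S ∉ T[0,3] ⇒ NO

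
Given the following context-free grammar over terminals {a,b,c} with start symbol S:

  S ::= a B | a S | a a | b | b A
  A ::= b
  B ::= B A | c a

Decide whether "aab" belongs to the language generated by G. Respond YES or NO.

Convert to CNF:
  S -> T1 B | T1 S | T1 T1 | T2 A | b
  A -> b
  B -> B A | T0 T1
  T0 -> c
  T1 -> a
  T2 -> b

CYK table (by increasing span):
  [0..0]={T1}  "a"  orig:{}
  [1..1]={T1}  "a"  orig:{}
  [2..2]={A,S,T2}  "b"  orig:{A,S}
  [0..1]={S}  "aa"
  [1..2]={S}  "ab"
  [0..2]={S}  "aab"

S ∈ T[0,2] ⇒ YES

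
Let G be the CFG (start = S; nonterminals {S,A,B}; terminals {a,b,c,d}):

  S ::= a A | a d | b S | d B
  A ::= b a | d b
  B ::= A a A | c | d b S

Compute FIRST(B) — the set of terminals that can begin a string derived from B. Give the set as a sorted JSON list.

Compute FIRST by fixpoint:
iter 1:
  A via A→b a: +{b}
  A via A→d b: +{d}
  B via B→A a A: +{b,d}
  B via B→c: +{c}
  S via S→a A: +{a}
  S via S→b S: +{b}
  S via S→d B: +{d}
  FIRST(S)={a,b,d}  FIRST(A)={b,d}  FIRST(B)={b,c,d}
iter 2: (stable)
  FIRST(S)={a,b,d}  FIRST(A)={b,d}  FIRST(B)={b,c,d}

FIRST(B) = ["b", "c", "d"]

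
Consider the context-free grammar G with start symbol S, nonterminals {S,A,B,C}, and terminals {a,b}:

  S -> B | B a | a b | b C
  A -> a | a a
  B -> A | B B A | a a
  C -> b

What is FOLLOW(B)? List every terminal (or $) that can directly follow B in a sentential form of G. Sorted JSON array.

Compute FIRST by fixpoint:
[1]
  A via A→a: +{a}
  B via B→A: +{a}
  C via C→b: +{b}
  S via S→B: +{a}
  S via S→b C: +{b}
  FIRST(S)={a,b}  FIRST(A)={a}  FIRST(B)={a}  FIRST(C)={b}
[2] done
  FIRST(S)={a,b}  FIRST(A)={a}  FIRST(B)={a}  FIRST(C)={b}

FOLLOW sets:
seed FOLLOW(S) with $
pass 1:
  B→B B A: FOLLOW(B) ⊇ FIRST(B) = {a}; new: +{a}
  B→B B A: FOLLOW(A) ⊇ FOLLOW(B) ⊇ {a}; new: +{a}
  S→B: FOLLOW(B) ⊇ FOLLOW(S) ⊇ {$}; new: +{$}
  S→b C: FOLLOW(C) ⊇ FOLLOW(S) ⊇ {$}; new: +{$}
  FOLLOW(S)={$}  FOLLOW(A)={a}  FOLLOW(B)={$,a}  FOLLOW(C)={$}
pass 2:
  B→A: FOLLOW(A) ⊇ FOLLOW(B) ⊇ {$,a}; new: +{$}
  FOLLOW(S)={$}  FOLLOW(A)={$,a}  FOLLOW(B)={$,a}  FOLLOW(C)={$}
pass 3: (no change)
  FOLLOW(S)={$}  FOLLOW(A)={$,a}  FOLLOW(B)={$,a}  FOLLOW(C)={$}

FOLLOW(B) = ["$", "a"]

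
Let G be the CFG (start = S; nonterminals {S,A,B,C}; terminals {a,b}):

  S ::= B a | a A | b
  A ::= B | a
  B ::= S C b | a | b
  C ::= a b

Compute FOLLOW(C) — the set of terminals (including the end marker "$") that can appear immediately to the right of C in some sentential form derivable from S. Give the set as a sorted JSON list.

FIRST iteration:
round 1:
  A via A→a: +{a}
  B via B→a: +{a}
  B via B→b: +{b}
  C via C→a b: +{a}
  S via S→B a: +{a,b}
  S: {a,b}  A: {a}  B: {a,b}  C: {a}
round 2:
  A via A→B: +{b}
  S: {a,b}  A: {a,b}  B: {a,b}  C: {a}
round 3: done
  S: {a,b}  A: {a,b}  B: {a,b}  C: {a}

FOLLOW sets:
initialize: $ ∈ FOLLOW(S)
pass 1:
  B→S C b: FOLLOW(S) ⊇ FIRST(C) = {a}; new: +{a}
  B→S C b: FOLLOW(C) ⊇ FIRST(b) = {b}; new: +{b}
  S→B a: FOLLOW(B) ⊇ FIRST(a) = {a}; new: +{a}
  S→a A: FOLLOW(A) ⊇ FOLLOW(S) ⊇ {$,a}; new: +{$,a}
  S: {$,a}  A: {$,a}  B: {a}  C: {b}
pass 2:
  A→B: FOLLOW(B) ⊇ FOLLOW(A) ⊇ {$,a}; new: +{$}
  S: {$,a}  A: {$,a}  B: {$,a}  C: {b}
pass 3: done
  S: {$,a}  A: {$,a}  B: {$,a}  C: {b}

FOLLOW(C) = ["b"]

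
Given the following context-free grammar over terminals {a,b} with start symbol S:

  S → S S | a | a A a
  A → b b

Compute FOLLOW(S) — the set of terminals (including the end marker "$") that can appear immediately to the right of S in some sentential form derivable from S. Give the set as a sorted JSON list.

FIRST iteration:
round 1:
  A via A→b b: +{b}
  S via S→a: +{a}
  S: {a}  A: {b}
round 2: — fixpoint
  S: {a}  A: {b}

FOLLOW iteration:
FOLLOW(S) := {$}
[1]
  S→S S: FOLLOW(S) ⊇ FIRST(S) = {a}; new: +{a}
  S→a A a: FOLLOW(A) ⊇ FIRST(a) = {a}; new: +{a}
  FOLLOW(S)={$,a}  FOLLOW(A)={a}
[2] (no change)
  FOLLOW(S)={$,a}  FOLLOW(A)={a}

FOLLOW(S) = ["$", "a"]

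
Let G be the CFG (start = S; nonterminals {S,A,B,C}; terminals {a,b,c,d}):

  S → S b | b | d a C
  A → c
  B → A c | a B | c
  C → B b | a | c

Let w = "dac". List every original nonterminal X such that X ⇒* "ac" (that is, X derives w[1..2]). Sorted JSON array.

CNF form of G:
  S -> S T2 | T3 X4 | b
  A -> c
  B -> A T0 | T1 B | c
  C -> B T2 | a | c
  T0 -> c
  T1 -> a
  T2 -> b
  T3 -> d
  X4 -> T1 C

Fill CYK table bottom-up (cells [i..j] with 1 ≤ i ≤ j ≤ 2 only):
  T[1,1] 'a' = {C,T1}  orig:{C}
  T[2,2] 'c' = {A,B,C,T0}  orig:{A,B,C}
  T[1,2] 'ac' = {B,X4}  orig:{B}

Original NTs in T[1,2] deriving "ac": ["B"]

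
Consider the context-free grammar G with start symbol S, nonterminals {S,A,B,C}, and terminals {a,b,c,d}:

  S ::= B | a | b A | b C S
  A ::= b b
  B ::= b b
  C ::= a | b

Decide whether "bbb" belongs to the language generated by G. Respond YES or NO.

Convert to CNF:
  S -> T0 A | T0 T0 | T0 X1 | a
  A -> T0 T0
  B -> T0 T0
  C -> a | b
  T0 -> b
  X1 -> C S

Fill CYK table bottom-up:
  [0..0]={C,T0}  "b"  orig:{C}
  [1..1]={C,T0}  "b"  orig:{C}
  [2..2]={C,T0}  "b"  orig:{C}
  [0..1]={A,B,S}  "bb"
  [1..2]={A,B,S}  "bb"
  [0..2]={S,X1}  "bbb"  orig:{S}

S ∈ T[0,2] ⇒ YES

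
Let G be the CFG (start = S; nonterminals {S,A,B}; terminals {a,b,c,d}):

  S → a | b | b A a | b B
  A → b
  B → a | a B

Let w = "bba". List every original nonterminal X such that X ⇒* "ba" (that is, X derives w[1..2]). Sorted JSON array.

CNF form of G:
  S -> T1 B | T1 X2 | a | b
  A -> b
  B -> T0 B | a
  T0 -> a
  T1 -> b
  X2 -> A T0

CYK table (by increasing span), restricted to cells inside w[1..2]:
  T[1,1] 'b' = {A,S,T1}  orig:{A,S}
  T[2,2] 'a' = {B,S,T0}  orig:{B,S}
  T[1,2] 'ba' = {S,X2}  orig:{S}

Original NTs in T[1,2] deriving "ba": ["S"]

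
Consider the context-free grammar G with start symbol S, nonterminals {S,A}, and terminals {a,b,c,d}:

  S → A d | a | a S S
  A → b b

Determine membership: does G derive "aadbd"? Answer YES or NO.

CNF form of G:
  S -> A T1 | T2 X3 | a
  A -> T0 T0
  T0 -> b
  T1 -> d
  T2 -> a
  X3 -> S S

Fill CYK table bottom-up:
  T[0,0] 'a' = {S,T2}  orig:{S}
  T[1,1] 'a' = {S,T2}  orig:{S}
  T[2,2] 'd' = {T1}  orig:{}
  T[3,3] 'b' = {T0}  orig:{}
  T[4,4] 'd' = {T1}  orig:{}
  T[0,1] 'aa' = {X3}  orig:{}
  T[1,2] 'ad' = ∅
  T[2,3] 'db' = ∅
  T[3,4] 'bd' = ∅
  T[0,2] 'aad' = ∅
  T[1,3] 'adb' = ∅
  T[2,4] 'dbd' = ∅
  T[0,3] 'aadb' = ∅
  T[1,4] 'adbd' = ∅
  T[0,4] 'aadbd' = ∅

S ∉ T[0,4] ⇒ NO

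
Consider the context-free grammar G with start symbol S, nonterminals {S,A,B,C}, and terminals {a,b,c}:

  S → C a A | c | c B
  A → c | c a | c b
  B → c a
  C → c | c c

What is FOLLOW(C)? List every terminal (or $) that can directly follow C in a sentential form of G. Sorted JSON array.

Compute FIRST by fixpoint:
[1]
  A via A→c: +{c}
  B via B→c a: +{c}
  C via C→c: +{c}
  S via S→C a A: +{c}
  S: {c}  A: {c}  B: {c}  C: {c}
[2] (no change)
  S: {c}  A: {c}  B: {c}  C: {c}

FOLLOW sets:
FOLLOW(S) := {$}
iter 1:
  S→C a A: FOLLOW(C) ⊇ FIRST(a) = {a}; new: +{a}
  S→C a A: FOLLOW(A) ⊇ FOLLOW(S) ⊇ {$}; new: +{$}
  S→c B: FOLLOW(B) ⊇ FOLLOW(S) ⊇ {$}; new: +{$}
  FOLLOW[S]={$}  FOLLOW[A]={$}  FOLLOW[B]={$}  FOLLOW[C]={a}
iter 2: (no change)
  FOLLOW[S]={$}  FOLLOW[A]={$}  FOLLOW[B]={$}  FOLLOW[C]={a}

FOLLOW(C) = ["a"]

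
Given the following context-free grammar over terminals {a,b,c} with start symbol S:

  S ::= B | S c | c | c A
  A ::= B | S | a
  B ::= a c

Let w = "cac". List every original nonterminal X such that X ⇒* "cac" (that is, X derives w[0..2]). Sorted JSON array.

CNF form of G:
  S -> S T0 | T0 A | T1 T0 | c
  A -> S T0 | T0 A | T1 T0 | a | c
  B -> T1 T0
  T0 -> c
  T1 -> a

CYK table (by increasing span) (cells [i..j] with 0 ≤ i ≤ j ≤ 2 only):
  [0..0]={A,S,T0}  "c"  orig:{A,S}
  [1..1]={A,T1}  "a"  orig:{A}
  [2..2]={A,S,T0}  "c"  orig:{A,S}
  [0..1]={A,S}  "ca"
  [1..2]={A,B,S}  "ac"
  [0..2]={A,S}  "cac"

Original NTs in T[0,2] deriving "cac": ["A", "S"]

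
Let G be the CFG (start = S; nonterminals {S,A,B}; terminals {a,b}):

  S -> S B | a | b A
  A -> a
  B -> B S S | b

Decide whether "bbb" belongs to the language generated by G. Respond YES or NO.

CNF form of G:
  S -> S B | T0 A | a
  A -> a
  B -> B X1 | b
  T0 -> b
  X1 -> S S

Fill CYK table bottom-up:
  cell(0,0) b: {B,T0}  orig:{B}
  cell(1,1) b: {B,T0}  orig:{B}
  cell(2,2) b: {B,T0}  orig:{B}
  cell(0,1) bb: ∅
  cell(1,2) bb: ∅
  cell(0,2) bbb: ∅

S ∉ T[0,2] ⇒ NO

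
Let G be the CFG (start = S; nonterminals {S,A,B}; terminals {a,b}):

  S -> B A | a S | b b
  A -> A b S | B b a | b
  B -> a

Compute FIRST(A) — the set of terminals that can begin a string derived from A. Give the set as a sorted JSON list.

FIRST iteration:
round 1:
  A via A→b: +{b}
  B via B→a: +{a}
  S via S→B A: +{a}
  S via S→b b: +{b}
  FIRST[S]={a,b}  FIRST[A]={b}  FIRST[B]={a}
round 2:
  A via A→B b a: +{a}
  FIRST[S]={a,b}  FIRST[A]={a,b}  FIRST[B]={a}
round 3: — fixpoint
  FIRST[S]={a,b}  FIRST[A]={a,b}  FIRST[B]={a}

FIRST(A) = ["a", "b"]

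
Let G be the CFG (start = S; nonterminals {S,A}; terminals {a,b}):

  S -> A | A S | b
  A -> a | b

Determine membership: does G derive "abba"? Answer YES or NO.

CNF form of G:
  S -> A S | a | b
  A -> a | b

CYK table (by increasing span):
  [0..0]={A,S}  "a"
  [1..1]={A,S}  "b"
  [2..2]={A,S}  "b"
  [3..3]={A,S}  "a"
  [0..1]={S}  "ab"
  [1..2]={S}  "bb"
  [2..3]={S}  "ba"
  [0..2]={S}  "abb"
  [1..3]={S}  "bba"
  [0..3]={S}  "abba"

S ∈ T[0,3] ⇒ YES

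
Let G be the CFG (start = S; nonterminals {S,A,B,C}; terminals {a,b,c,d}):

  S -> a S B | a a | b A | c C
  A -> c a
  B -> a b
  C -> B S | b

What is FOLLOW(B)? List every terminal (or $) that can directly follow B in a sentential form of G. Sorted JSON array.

FIRST iteration:
[1]
  A via A→c a: +{c}
  B via B→a b: +{a}
  C via C→B S: +{a}
  C via C→b: +{b}
  S via S→a S B: +{a}
  S via S→b A: +{b}
  S via S→c C: +{c}
  FIRST(S)={a,b,c}  FIRST(A)={c}  FIRST(B)={a}  FIRST(C)={a,b}
[2] — fixpoint
  FIRST(S)={a,b,c}  FIRST(A)={c}  FIRST(B)={a}  FIRST(C)={a,b}

FOLLOW sets:
FOLLOW(S) := {$}
iter 1:
  C→B S: FOLLOW(B) ⊇ FIRST(S) = {a,b,c}; new: +{a,b,c}
  S→a S B: FOLLOW(S) ⊇ FIRST(B) = {a}; new: +{a}
  S→a S B: FOLLOW(B) ⊇ FOLLOW(S) ⊇ {$,a}; new: +{$}
  S→b A: FOLLOW(A) ⊇ FOLLOW(S) ⊇ {$,a}; new: +{$,a}
  S→c C: FOLLOW(C) ⊇ FOLLOW(S) ⊇ {$,a}; new: +{$,a}
  S: {$,a}  A: {$,a}  B: {$,a,b,c}  C: {$,a}
iter 2: — fixpoint
  S: {$,a}  A: {$,a}  B: {$,a,b,c}  C: {$,a}

FOLLOW(B) = ["$", "a", "b", "c"]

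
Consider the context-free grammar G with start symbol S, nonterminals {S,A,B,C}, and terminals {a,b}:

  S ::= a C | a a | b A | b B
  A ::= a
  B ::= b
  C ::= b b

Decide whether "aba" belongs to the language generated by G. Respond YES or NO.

Convert to CNF:
  S -> T0 A | T0 B | T1 C | T1 T1
  A -> a
  B -> b
  C -> T0 T0
  T0 -> b
  T1 -> a

Fill CYK table bottom-up:
  [0..0]={A,T1}  "a"  orig:{A}
  [1..1]={B,T0}  "b"  orig:{B}
  [2..2]={A,T1}  "a"  orig:{A}
  [0..1]=∅  "ab"
  [1..2]={S}  "ba"
  [0..2]=∅  "aba"

S ∉ T[0,2] ⇒ NO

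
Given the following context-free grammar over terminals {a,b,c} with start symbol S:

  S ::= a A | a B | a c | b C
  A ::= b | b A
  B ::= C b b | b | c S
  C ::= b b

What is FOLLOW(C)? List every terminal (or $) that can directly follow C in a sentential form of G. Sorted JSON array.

FIRST iteration:
iter 1:
  A via A→b: +{b}
  B via B→b: +{b}
  B via B→c S: +{c}
  C via C→b b: +{b}
  S via S→a A: +{a}
  S via S→b C: +{b}
  FIRST(S)={a,b}  FIRST(A)={b}  FIRST(B)={b,c}  FIRST(C)={b}
iter 2: — fixpoint
  FIRST(S)={a,b}  FIRST(A)={b}  FIRST(B)={b,c}  FIRST(C)={b}

FOLLOW iteration:
FOLLOW(S) := {$}
round 1:
  B→C b b: FOLLOW(C) ⊇ FIRST(b) = {b}; new: +{b}
  S→a A: FOLLOW(A) ⊇ FOLLOW(S) ⊇ {$}; new: +{$}
  S→a B: FOLLOW(B) ⊇ FOLLOW(S) ⊇ {$}; new: +{$}
  S→b C: FOLLOW(C) ⊇ FOLLOW(S) ⊇ {$}; new: +{$}
  S: {$}  A: {$}  B: {$}  C: {$,b}
round 2: (stable)
  S: {$}  A: {$}  B: {$}  C: {$,b}

FOLLOW(C) = ["$", "b"]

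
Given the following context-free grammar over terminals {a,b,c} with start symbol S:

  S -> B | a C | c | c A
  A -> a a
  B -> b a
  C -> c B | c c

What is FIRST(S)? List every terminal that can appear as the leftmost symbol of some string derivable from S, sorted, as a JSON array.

Compute FIRST by fixpoint:
[1]
  A via A→a a: +{a}
  B via B→b a: +{b}
  C via C→c B: +{c}
  S via S→B: +{b}
  S via S→a C: +{a}
  S via S→c: +{c}
  S: {a,b,c}  A: {a}  B: {b}  C: {c}
[2] (no change)
  S: {a,b,c}  A: {a}  B: {b}  C: {c}

FIRST(S) = ["a", "b", "c"]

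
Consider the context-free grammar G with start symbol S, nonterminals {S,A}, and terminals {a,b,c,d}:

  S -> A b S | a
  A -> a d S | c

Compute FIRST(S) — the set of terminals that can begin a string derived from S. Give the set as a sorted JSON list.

FIRST sets, iterate to fixpoint:
[1]
  A via A→a d S: +{a}
  A via A→c: +{c}
  S via S→A b S: +{a,c}
  S: {a,c}  A: {a,c}
[2] (no change)
  S: {a,c}  A: {a,c}

FIRST(S) = ["a", "c"]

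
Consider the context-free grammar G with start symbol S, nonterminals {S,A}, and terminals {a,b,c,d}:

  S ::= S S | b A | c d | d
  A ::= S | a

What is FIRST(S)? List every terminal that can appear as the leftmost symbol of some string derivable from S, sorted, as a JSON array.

FIRST iteration:
[1]
  A via A→a: +{a}
  S via S→b A: +{b}
  S via S→c d: +{c}
  S via S→d: +{d}
  FIRST(S)={b,c,d}  FIRST(A)={a}
[2]
  A via A→S: +{b,c,d}
  FIRST(S)={b,c,d}  FIRST(A)={a,b,c,d}
[3] (no change)
  FIRST(S)={b,c,d}  FIRST(A)={a,b,c,d}

FIRST(S) = ["b", "c", "d"]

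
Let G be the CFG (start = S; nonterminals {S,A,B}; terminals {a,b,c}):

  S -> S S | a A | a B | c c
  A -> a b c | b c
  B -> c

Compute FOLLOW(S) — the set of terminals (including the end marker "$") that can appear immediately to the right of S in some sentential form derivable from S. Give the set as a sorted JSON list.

FIRST iteration:
[1]
  A via A→a b c: +{a}
  A via A→b c: +{b}
  B via B→c: +{c}
  S via S→a A: +{a}
  S via S→c c: +{c}
  FIRST[S]={a,c}  FIRST[A]={a,b}  FIRST[B]={c}
[2] — fixpoint
  FIRST[S]={a,c}  FIRST[A]={a,b}  FIRST[B]={c}

FOLLOW sets:
initialize: $ ∈ FOLLOW(S)
round 1:
  S→S S: FOLLOW(S) ⊇ FIRST(S) = {a,c}; new: +{a,c}
  S→a A: FOLLOW(A) ⊇ FOLLOW(S) ⊇ {$,a,c}; new: +{$,a,c}
  S→a B: FOLLOW(B) ⊇ FOLLOW(S) ⊇ {$,a,c}; new: +{$,a,c}
  FOLLOW[S]={$,a,c}  FOLLOW[A]={$,a,c}  FOLLOW[B]={$,a,c}
round 2: (no change)
  FOLLOW[S]={$,a,c}  FOLLOW[A]={$,a,c}  FOLLOW[B]={$,a,c}

FOLLOW(S) = ["$", "a", "c"]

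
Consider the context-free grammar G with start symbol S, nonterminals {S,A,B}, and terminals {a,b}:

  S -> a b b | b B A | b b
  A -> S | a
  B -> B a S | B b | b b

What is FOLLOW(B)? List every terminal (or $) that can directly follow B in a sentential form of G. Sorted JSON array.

FIRST iteration:
round 1:
  A via A→a: +{a}
  B via B→b b: +{b}
  S via S→a b b: +{a}
  S via S→b B A: +{b}
  FIRST(S)={a,b}  FIRST(A)={a}  FIRST(B)={b}
round 2:
  A via A→S: +{b}
  FIRST(S)={a,b}  FIRST(A)={a,b}  FIRST(B)={b}
round 3: done
  FIRST(S)={a,b}  FIRST(A)={a,b}  FIRST(B)={b}

FOLLOW iteration:
FOLLOW(S) := {$}
pass 1:
  B→B a S: FOLLOW(B) ⊇ FIRST(a) = {a}; new: +{a}
  B→B a S: FOLLOW(S) ⊇ FOLLOW(B) ⊇ {a}; new: +{a}
  B→B b: FOLLOW(B) ⊇ FIRST(b) = {b}; new: +{b}
  S→b B A: FOLLOW(A) ⊇ FOLLOW(S) ⊇ {$,a}; new: +{$,a}
  S: {$,a}  A: {$,a}  B: {a,b}
pass 2:
  B→B a S: FOLLOW(S) ⊇ FOLLOW(B) ⊇ {a,b}; new: +{b}
  S→b B A: FOLLOW(A) ⊇ FOLLOW(S) ⊇ {$,a,b}; new: +{b}
  S: {$,a,b}  A: {$,a,b}  B: {a,b}
pass 3: (no change)
  S: {$,a,b}  A: {$,a,b}  B: {a,b}

FOLLOW(B) = ["a", "b"]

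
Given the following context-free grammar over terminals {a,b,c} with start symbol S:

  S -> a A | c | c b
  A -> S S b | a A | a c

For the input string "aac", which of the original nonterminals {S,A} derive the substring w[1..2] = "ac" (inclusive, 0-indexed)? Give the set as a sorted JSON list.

Convert to CNF:
  S -> T1 A | T2 T0 | c
  A -> S X3 | T1 A | T1 T2
  T0 -> b
  T1 -> a
  T2 -> c
  X3 -> S T0

CYK table (by increasing span) — only the sub-triangle for w[1..2]:
  T[1,1] 'a' = {T1}  orig:{}
  T[2,2] 'c' = {S,T2}  orig:{S}
  T[1,2] 'ac' = {A}

Original NTs in T[1,2] deriving "ac": ["A"]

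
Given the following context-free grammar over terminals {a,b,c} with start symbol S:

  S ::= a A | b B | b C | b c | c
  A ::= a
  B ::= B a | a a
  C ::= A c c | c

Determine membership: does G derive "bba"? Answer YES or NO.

CNF form of G:
  S -> T0 A | T2 B | T2 C | T2 T1 | c
  A -> a
  B -> B T0 | T0 T0
  C -> A X3 | c
  T0 -> a
  T1 -> c
  T2 -> b
  X3 -> T1 T1

CYK fill:
  T[0,0] 'b' = {T2}  orig:{}
  T[1,1] 'b' = {T2}  orig:{}
  T[2,2] 'a' = {A,T0}  orig:{A}
  T[0,1] 'bb' = ∅
  T[1,2] 'ba' = ∅
  T[0,2] 'bba' = ∅

S ∉ T[0,2] ⇒ NO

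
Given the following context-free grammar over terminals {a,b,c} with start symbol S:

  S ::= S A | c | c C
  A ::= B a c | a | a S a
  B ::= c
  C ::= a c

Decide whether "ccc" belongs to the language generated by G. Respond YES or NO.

Convert to CNF:
  S -> S A | T1 C | c
  A -> B X2 | T0 X3 | a
  B -> c
  C -> T0 T1
  T0 -> a
  T1 -> c
  X2 -> T0 T1
  X3 -> S T0

Fill CYK table bottom-up:
  T[0,0] 'c' = {B,S,T1}  orig:{B,S}
  T[1,1] 'c' = {B,S,T1}  orig:{B,S}
  T[2,2] 'c' = {B,S,T1}  orig:{B,S}
  T[0,1] 'cc' = ∅
  T[1,2] 'cc' = ∅
  T[0,2] 'ccc' = ∅

S ∉ T[0,2] ⇒ NO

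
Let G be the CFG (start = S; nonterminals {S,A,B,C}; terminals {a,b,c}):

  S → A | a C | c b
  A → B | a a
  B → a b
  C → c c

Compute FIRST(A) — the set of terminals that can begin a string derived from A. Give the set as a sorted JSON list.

FIRST iteration:
round 1:
  A via A→a a: +{a}
  B via B→a b: +{a}
  C via C→c c: +{c}
  S via S→A: +{a}
  S via S→c b: +{c}
  FIRST[S]={a,c}  FIRST[A]={a}  FIRST[B]={a}  FIRST[C]={c}
round 2: (stable)
  FIRST[S]={a,c}  FIRST[A]={a}  FIRST[B]={a}  FIRST[C]={c}

FIRST(A) = ["a"]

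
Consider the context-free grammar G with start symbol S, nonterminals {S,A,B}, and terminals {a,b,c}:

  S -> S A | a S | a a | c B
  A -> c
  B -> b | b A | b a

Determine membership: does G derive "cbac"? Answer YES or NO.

CNF form of G:
  S -> S A | T1 S | T1 T1 | T2 B
  A -> c
  B -> T0 A | T0 T1 | b
  T0 -> b
  T1 -> a
  T2 -> c

CYK table (by increasing span):
  T[0,0] 'c' = {A,T2}  orig:{A}
  T[1,1] 'b' = {B,T0}  orig:{B}
  T[2,2] 'a' = {T1}  orig:{}
  T[3,3] 'c' = {A,T2}  orig:{A}
  T[0,1] 'cb' = {S}
  T[1,2] 'ba' = {B}
  T[2,3] 'ac' = ∅
  T[0,2] 'cba' = {S}
  T[1,3] 'bac' = ∅
  T[0,3] 'cbac' = {S}

S ∈ T[0,3] ⇒ YES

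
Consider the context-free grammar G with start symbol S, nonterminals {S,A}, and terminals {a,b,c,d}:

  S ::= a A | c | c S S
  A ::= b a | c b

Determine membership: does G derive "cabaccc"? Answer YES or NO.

CNF form of G:
  S -> T1 A | T2 X3 | c
  A -> T0 T1 | T2 T0
  T0 -> b
  T1 -> a
  T2 -> c
  X3 -> S S

CYK table (by increasing span):
  cell(0,0) c: {S,T2}  orig:{S}
  cell(1,1) a: {T1}  orig:{}
  cell(2,2) b: {T0}  orig:{}
  cell(3,3) a: {T1}  orig:{}
  cell(4,4) c: {S,T2}  orig:{S}
  cell(5,5) c: {S,T2}  orig:{S}
  cell(6,6) c: {S,T2}  orig:{S}
  cell(0,1) ca: ∅
  cell(1,2) ab: ∅
  cell(2,3) ba: {A}
  cell(3,4) ac: ∅
  cell(4,5) cc: {X3}  orig:{}
  cell(5,6) cc: {X3}  orig:{}
  cell(0,2) cab: ∅
  cell(1,3) aba: {S}
  cell(2,4) bac: ∅
  cell(3,5) acc: ∅
  cell(4,6) ccc: {S}
  cell(0,3) caba: {X3}  orig:{}
  cell(1,4) abac: {X3}  orig:{}
  cell(2,5) bacc: ∅
  cell(3,6) accc: ∅
  cell(0,4) cabac: {S}
  cell(1,5) abacc: ∅
  cell(2,6) baccc: ∅
  cell(0,5) cabacc: {X3}  orig:{}
  cell(1,6) abaccc: {X3}  orig:{}
  cell(0,6) cabaccc: {S}

S ∈ T[0,6] ⇒ YES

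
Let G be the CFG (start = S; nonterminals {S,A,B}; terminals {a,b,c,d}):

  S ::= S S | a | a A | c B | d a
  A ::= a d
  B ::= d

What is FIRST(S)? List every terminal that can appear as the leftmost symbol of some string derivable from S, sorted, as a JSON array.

Compute FIRST by fixpoint:
iter 1:
  A via A→a d: +{a}
  B via B→d: +{d}
  S via S→a: +{a}
  S via S→c B: +{c}
  S via S→d a: +{d}
  FIRST[S]={a,c,d}  FIRST[A]={a}  FIRST[B]={d}
iter 2: done
  FIRST[S]={a,c,d}  FIRST[A]={a}  FIRST[B]={d}

FIRST(S) = ["a", "c", "d"]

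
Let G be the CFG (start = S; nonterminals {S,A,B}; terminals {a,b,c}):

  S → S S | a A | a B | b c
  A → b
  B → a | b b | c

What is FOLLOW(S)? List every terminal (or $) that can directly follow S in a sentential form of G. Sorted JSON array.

FIRST sets, iterate to fixpoint:
pass 1:
  A via A→b: +{b}
  B via B→a: +{a}
  B via B→b b: +{b}
  B via B→c: +{c}
  S via S→a A: +{a}
  S via S→b c: +{b}
  FIRST[S]={a,b}  FIRST[A]={b}  FIRST[B]={a,b,c}
pass 2: — fixpoint
  FIRST[S]={a,b}  FIRST[A]={b}  FIRST[B]={a,b,c}

FOLLOW sets:
seed FOLLOW(S) with $
round 1:
  S→S S: FOLLOW(S) ⊇ FIRST(S) = {a,b}; new: +{a,b}
  S→a A: FOLLOW(A) ⊇ FOLLOW(S) ⊇ {$,a,b}; new: +{$,a,b}
  S→a B: FOLLOW(B) ⊇ FOLLOW(S) ⊇ {$,a,b}; new: +{$,a,b}
  S: {$,a,b}  A: {$,a,b}  B: {$,a,b}
round 2: (stable)
  S: {$,a,b}  A: {$,a,b}  B: {$,a,b}

FOLLOW(S) = ["$", "a", "b"]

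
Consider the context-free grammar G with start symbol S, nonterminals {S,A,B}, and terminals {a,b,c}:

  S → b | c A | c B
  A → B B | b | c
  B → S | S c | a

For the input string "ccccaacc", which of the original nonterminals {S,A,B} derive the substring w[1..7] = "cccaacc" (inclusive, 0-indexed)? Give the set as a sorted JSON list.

CNF form of G:
  S -> T0 A | T0 B | b
  A -> B B | b | c
  B -> S T0 | T0 A | T0 B | a | b
  T0 -> c

Fill CYK table bottom-up — only the sub-triangle for w[1..7]:
  T[1,1] 'c' = {A,T0}  orig:{A}
  T[2,2] 'c' = {A,T0}  orig:{A}
  T[3,3] 'c' = {A,T0}  orig:{A}
  T[4,4] 'a' = {B}
  T[5,5] 'a' = {B}
  T[6,6] 'c' = {A,T0}  orig:{A}
  T[7,7] 'c' = {A,T0}  orig:{A}
  T[1,2] 'cc' = {B,S}
  T[2,3] 'cc' = {B,S}
  T[3,4] 'ca' = {B,S}
  T[4,5] 'aa' = {A}
  T[5,6] 'ac' = ∅
  T[6,7] 'cc' = {B,S}
  T[1,3] 'ccc' = {B,S}
  T[2,4] 'cca' = {A,B,S}
  T[3,5] 'caa' = {A,B,S}
  T[4,6] 'aac' = ∅
  T[5,7] 'acc' = {A}
  T[1,4] 'ccca' = {A,B,S}
  T[2,5] 'ccaa' = {A,B,S}
  T[3,6] 'caac' = {B}
  T[4,7] 'aacc' = ∅
  T[1,5] 'cccaa' = {A,B,S}
  T[2,6] 'ccaac' = {B,S}
  T[3,7] 'caacc' = {A}
  T[1,6] 'cccaac' = {A,B,S}
  T[2,7] 'ccaacc' = {A,B,S}
  T[1,7] 'cccaacc' = {A,B,S}

Original NTs in T[1,7] deriving "cccaacc": ["A", "B", "S"]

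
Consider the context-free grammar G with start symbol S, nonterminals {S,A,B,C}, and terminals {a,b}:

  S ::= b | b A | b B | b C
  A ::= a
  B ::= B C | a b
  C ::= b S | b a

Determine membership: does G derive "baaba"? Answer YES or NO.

CNF form of G:
  S -> T1 A | T1 B | T1 C | b
  A -> a
  B -> B C | T0 T1
  C -> T1 S | T1 T0
  T0 -> a
  T1 -> b

CYK table (by increasing span):
  cell(0,0) b: {S,T1}  orig:{S}
  cell(1,1) a: {A,T0}  orig:{A}
  cell(2,2) a: {A,T0}  orig:{A}
  cell(3,3) b: {S,T1}  orig:{S}
  cell(4,4) a: {A,T0}  orig:{A}
  cell(0,1) ba: {C,S}
  cell(1,2) aa: ∅
  cell(2,3) ab: {B}
  cell(3,4) ba: {C,S}
  cell(0,2) baa: ∅
  cell(1,3) aab: ∅
  cell(2,4) aba: ∅
  cell(0,3) baab: ∅
  cell(1,4) aaba: ∅
  cell(0,4) baaba: ∅

S ∉ T[0,4] ⇒ NO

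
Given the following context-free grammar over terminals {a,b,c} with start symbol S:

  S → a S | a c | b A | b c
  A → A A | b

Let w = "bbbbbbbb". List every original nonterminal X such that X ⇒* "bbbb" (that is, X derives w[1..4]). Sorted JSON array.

CNF form of G:
  S -> T0 S | T0 T1 | T2 A | T2 T1
  A -> A A | b
  T0 -> a
  T1 -> c
  T2 -> b

CYK fill, restricted to cells inside w[1..4]:
  [1..1]={A,T2}  "b"  orig:{A}
  [2..2]={A,T2}  "b"  orig:{A}
  [3..3]={A,T2}  "b"  orig:{A}
  [4..4]={A,T2}  "b"  orig:{A}
  [1..2]={A,S}  "bb"
  [2..3]={A,S}  "bb"
  [3..4]={A,S}  "bb"
  [1..3]={A,S}  "bbb"
  [2..4]={A,S}  "bbb"
  [1..4]={A,S}  "bbbb"

Original NTs in T[1,4] deriving "bbbb": ["A", "S"]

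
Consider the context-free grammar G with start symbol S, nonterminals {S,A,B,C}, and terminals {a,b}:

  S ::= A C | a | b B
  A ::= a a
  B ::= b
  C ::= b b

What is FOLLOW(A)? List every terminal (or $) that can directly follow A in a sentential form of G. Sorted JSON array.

FIRST iteration:
[1]
  A via A→a a: +{a}
  B via B→b: +{b}
  C via C→b b: +{b}
  S via S→A C: +{a}
  S via S→b B: +{b}
  FIRST[S]={a,b}  FIRST[A]={a}  FIRST[B]={b}  FIRST[C]={b}
[2] (stable)
  FIRST[S]={a,b}  FIRST[A]={a}  FIRST[B]={b}  FIRST[C]={b}

Compute FOLLOW by fixpoint:
FOLLOW(S) := {$}
[1]
  S→A C: FOLLOW(A) ⊇ FIRST(C) = {b}; new: +{b}
  S→A C: FOLLOW(C) ⊇ FOLLOW(S) ⊇ {$}; new: +{$}
  S→b B: FOLLOW(B) ⊇ FOLLOW(S) ⊇ {$}; new: +{$}
  FOLLOW(S)={$}  FOLLOW(A)={b}  FOLLOW(B)={$}  FOLLOW(C)={$}
[2] (stable)
  FOLLOW(S)={$}  FOLLOW(A)={b}  FOLLOW(B)={$}  FOLLOW(C)={$}

FOLLOW(A) = ["b"]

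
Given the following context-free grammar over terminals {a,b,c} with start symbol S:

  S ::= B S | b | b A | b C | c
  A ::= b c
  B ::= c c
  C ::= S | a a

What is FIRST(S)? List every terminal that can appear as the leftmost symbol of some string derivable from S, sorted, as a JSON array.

Compute FIRST by fixpoint:
pass 1:
  A via A→b c: +{b}
  B via B→c c: +{c}
  C via C→a a: +{a}
  S via S→B S: +{c}
  S via S→b: +{b}
  FIRST[S]={b,c}  FIRST[A]={b}  FIRST[B]={c}  FIRST[C]={a}
pass 2:
  C via C→S: +{b,c}
  FIRST[S]={b,c}  FIRST[A]={b}  FIRST[B]={c}  FIRST[C]={a,b,c}
pass 3: done
  FIRST[S]={b,c}  FIRST[A]={b}  FIRST[B]={c}  FIRST[C]={a,b,c}

FIRST(S) = ["b", "c"]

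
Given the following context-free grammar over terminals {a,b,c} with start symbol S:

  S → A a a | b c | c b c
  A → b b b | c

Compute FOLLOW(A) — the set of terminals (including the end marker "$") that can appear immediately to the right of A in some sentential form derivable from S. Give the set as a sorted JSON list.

FIRST sets, iterate to fixpoint:
[1]
  A via A→b b b: +{b}
  A via A→c: +{c}
  S via S→A a a: +{b,c}
  FIRST[S]={b,c}  FIRST[A]={b,c}
[2] done
  FIRST[S]={b,c}  FIRST[A]={b,c}

FOLLOW iteration:
seed FOLLOW(S) with $
pass 1:
  S→A a a: FOLLOW(A) ⊇ FIRST(a) = {a}; new: +{a}
  FOLLOW(S)={$}  FOLLOW(A)={a}
pass 2: done
  FOLLOW(S)={$}  FOLLOW(A)={a}

FOLLOW(A) = ["a"]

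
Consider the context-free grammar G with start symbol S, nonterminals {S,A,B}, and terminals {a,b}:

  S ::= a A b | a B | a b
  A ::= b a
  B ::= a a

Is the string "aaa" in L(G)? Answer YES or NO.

Convert to CNF:
  S -> T1 B | T1 T0 | T1 X2
  A -> T0 T1
  B -> T1 T1
  T0 -> b
  T1 -> a
  X2 -> A T0

CYK table (by increasing span):
  cell(0,0) a: {T1}  orig:{}
  cell(1,1) a: {T1}  orig:{}
  cell(2,2) a: {T1}  orig:{}
  cell(0,1) aa: {B}
  cell(1,2) aa: {B}
  cell(0,2) aaa: {S}

S ∈ T[0,2] ⇒ YES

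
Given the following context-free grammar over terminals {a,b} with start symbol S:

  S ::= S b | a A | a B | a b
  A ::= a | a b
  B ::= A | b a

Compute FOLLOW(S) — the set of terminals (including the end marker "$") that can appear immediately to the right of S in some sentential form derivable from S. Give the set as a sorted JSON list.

FIRST iteration:
round 1:
  A via A→a: +{a}
  B via B→A: +{a}
  B via B→b a: +{b}
  S via S→a A: +{a}
  S: {a}  A: {a}  B: {a,b}
round 2: done
  S: {a}  A: {a}  B: {a,b}

FOLLOW iteration:
initialize: $ ∈ FOLLOW(S)
pass 1:
  S→S b: FOLLOW(S) ⊇ FIRST(b) = {b}; new: +{b}
  S→a A: FOLLOW(A) ⊇ FOLLOW(S) ⊇ {$,b}; new: +{$,b}
  S→a B: FOLLOW(B) ⊇ FOLLOW(S) ⊇ {$,b}; new: +{$,b}
  S: {$,b}  A: {$,b}  B: {$,b}
pass 2: (no change)
  S: {$,b}  A: {$,b}  B: {$,b}

FOLLOW(S) = ["$", "b"]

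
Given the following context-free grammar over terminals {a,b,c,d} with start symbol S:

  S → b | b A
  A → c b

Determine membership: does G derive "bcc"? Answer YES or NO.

Convert to CNF:
  S -> T1 A | b
  A -> T0 T1
  T0 -> c
  T1 -> b

Fill CYK table bottom-up:
  cell(0,0) b: {S,T1}  orig:{S}
  cell(1,1) c: {T0}  orig:{}
  cell(2,2) c: {T0}  orig:{}
  cell(0,1) bc: ∅
  cell(1,2) cc: ∅
  cell(0,2) bcc: ∅

S ∉ T[0,2] ⇒ NO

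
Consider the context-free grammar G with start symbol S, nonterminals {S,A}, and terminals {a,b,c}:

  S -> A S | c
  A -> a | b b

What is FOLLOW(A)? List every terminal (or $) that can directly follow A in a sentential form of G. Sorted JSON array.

Compute FIRST by fixpoint:
iter 1:
  A via A→a: +{a}
  A via A→b b: +{b}
  S via S→A S: +{a,b}
  S via S→c: +{c}
  FIRST(S)={a,b,c}  FIRST(A)={a,b}
iter 2: — fixpoint
  FIRST(S)={a,b,c}  FIRST(A)={a,b}

FOLLOW sets:
initialize: $ ∈ FOLLOW(S)
pass 1:
  S→A S: FOLLOW(A) ⊇ FIRST(S) = {a,b,c}; new: +{a,b,c}
  S: {$}  A: {a,b,c}
pass 2: (no change)
  S: {$}  A: {a,b,c}

FOLLOW(A) = ["a", "b", "c"]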